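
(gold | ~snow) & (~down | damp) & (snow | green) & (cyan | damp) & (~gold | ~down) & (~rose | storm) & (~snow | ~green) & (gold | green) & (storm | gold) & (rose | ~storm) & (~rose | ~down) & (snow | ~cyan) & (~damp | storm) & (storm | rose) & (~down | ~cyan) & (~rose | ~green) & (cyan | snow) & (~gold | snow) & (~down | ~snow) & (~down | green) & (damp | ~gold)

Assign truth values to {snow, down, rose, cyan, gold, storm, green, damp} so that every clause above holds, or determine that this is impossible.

Try gold = 1.
The clause (~down) is unit, so down = 0.
The clause (snow) is unit, so snow = 1.
The clause (~green) is unit, so green = 0.
The clause (damp) is unit, so damp = 1.
The clause (storm) is unit, so storm = 1.
The clause (rose) is unit, so rose = 1.
No clause remains; cyan is free.

snow=1; down=0; rose=1; cyan=0; gold=1; storm=1; green=0; damp=1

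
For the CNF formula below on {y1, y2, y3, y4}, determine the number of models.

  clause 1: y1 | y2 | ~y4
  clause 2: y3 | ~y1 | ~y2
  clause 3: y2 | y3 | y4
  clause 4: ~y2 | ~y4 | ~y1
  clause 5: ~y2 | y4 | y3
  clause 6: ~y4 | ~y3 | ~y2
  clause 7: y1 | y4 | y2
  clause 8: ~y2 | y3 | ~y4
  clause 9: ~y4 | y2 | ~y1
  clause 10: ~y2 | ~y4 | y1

3

There are 2^4 = 16 truth assignments over (y1, y2, y3, y4).
Check each against the 10 clauses (columns in the order y1, y2, y3, y4):
  F F F F  ✗ fails (y2 | y3 | y4)
  F F F T  ✗ fails (y1 | y2 | ~y4)
  F F T F  ✗ fails (y1 | y4 | y2)
  F F T T  ✗ fails (y1 | y2 | ~y4)
  F T F F  ✗ fails (~y2 | y4 | y3)
  F T F T  ✗ fails (~y2 | y3 | ~y4)
  F T T F  ✓ satisfies all
  F T T T  ✗ fails (~y4 | ~y3 | ~y2)
  T F F F  ✗ fails (y2 | y3 | y4)
  T F F T  ✗ fails (~y4 | y2 | ~y1)
  T F T F  ✓ satisfies all
  T F T T  ✗ fails (~y4 | y2 | ~y1)
  T T F F  ✗ fails (y3 | ~y1 | ~y2)
  T T F T  ✗ fails (y3 | ~y1 | ~y2)
  T T T F  ✓ satisfies all
  T T T T  ✗ fails (~y2 | ~y4 | ~y1)
3 of the 16 rows are models.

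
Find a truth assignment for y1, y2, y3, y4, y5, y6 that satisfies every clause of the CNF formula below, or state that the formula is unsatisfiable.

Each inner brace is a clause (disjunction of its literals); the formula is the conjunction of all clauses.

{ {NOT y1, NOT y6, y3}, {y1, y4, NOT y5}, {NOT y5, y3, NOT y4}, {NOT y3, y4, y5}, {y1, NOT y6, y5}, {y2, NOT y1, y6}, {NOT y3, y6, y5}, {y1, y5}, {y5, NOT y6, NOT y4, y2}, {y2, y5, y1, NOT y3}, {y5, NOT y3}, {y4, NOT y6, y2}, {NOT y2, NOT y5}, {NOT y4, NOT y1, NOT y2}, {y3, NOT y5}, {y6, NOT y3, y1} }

Case y1 = false:
The clause (y5) is unit, so y5 = true.
The clause (y4) is unit, so y4 = true.
The clause (y3) is unit, so y3 = true.
The clause (NOT y2) is unit, so y2 = false.
The clause (y6) is unit, so y6 = true.
This assignment satisfies each clause.

y1=false,  y2=false,  y3=true,  y4=true,  y5=true,  y6=true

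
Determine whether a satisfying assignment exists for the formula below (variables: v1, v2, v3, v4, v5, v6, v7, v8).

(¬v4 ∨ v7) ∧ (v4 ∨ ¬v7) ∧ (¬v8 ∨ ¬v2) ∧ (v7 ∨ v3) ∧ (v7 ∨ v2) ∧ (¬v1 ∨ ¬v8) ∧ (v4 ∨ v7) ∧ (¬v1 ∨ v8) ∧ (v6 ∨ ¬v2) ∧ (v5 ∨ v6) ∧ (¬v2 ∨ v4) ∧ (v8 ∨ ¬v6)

Branch on v4: set v4 = True.
From the singleton clause (v7), v7 = True.
Branch on v8: set v8 = False.
From the singleton clause (¬v1), v1 = False.
From the singleton clause (¬v6), v6 = False.
From the singleton clause (¬v2), v2 = False.
From the singleton clause (v5), v5 = True.
Every clause is now satisfied; v3 is unconstrained.
A satisfying assignment: v1 ↦ False; v2 ↦ False; v3 ↦ True; v4 ↦ True; v5 ↦ True; v6 ↦ False; v7 ↦ True; v8 ↦ False.

Yes, satisfiable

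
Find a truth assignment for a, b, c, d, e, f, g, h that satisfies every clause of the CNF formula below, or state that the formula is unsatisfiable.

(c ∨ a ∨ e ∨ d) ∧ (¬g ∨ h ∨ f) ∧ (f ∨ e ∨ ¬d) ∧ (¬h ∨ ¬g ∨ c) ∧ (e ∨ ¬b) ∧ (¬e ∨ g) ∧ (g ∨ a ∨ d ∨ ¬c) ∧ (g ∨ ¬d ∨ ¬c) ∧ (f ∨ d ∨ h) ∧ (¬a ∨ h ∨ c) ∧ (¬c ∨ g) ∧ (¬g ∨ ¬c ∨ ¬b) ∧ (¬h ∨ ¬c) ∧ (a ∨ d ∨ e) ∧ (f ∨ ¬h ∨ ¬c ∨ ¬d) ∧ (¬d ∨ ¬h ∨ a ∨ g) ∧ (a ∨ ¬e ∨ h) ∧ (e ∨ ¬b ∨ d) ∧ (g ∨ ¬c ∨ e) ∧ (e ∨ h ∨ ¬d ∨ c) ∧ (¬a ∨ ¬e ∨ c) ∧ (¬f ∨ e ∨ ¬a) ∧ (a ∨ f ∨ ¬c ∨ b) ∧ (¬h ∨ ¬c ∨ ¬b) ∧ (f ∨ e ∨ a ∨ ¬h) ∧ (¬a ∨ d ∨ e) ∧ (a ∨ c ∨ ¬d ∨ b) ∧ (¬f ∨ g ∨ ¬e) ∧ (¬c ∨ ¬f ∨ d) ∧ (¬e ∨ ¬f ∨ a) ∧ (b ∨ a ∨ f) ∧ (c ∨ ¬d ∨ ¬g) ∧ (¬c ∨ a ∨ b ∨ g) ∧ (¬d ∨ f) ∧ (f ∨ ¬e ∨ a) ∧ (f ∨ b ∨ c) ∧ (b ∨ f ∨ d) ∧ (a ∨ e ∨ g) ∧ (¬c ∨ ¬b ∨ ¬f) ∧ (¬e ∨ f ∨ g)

a=False; b=False; c=True; d=True; e=False; f=True; g=True; h=False

Case e = False:
Unit clause (¬b) forces b = False.
Case f = True:
Unit clause (¬a) forces a = False.
Unit clause (d) forces d = True.
Unit clause (c) forces c = True.
Unit clause (g) forces g = True.
Unit clause (¬h) forces h = False.
All clauses are satisfied.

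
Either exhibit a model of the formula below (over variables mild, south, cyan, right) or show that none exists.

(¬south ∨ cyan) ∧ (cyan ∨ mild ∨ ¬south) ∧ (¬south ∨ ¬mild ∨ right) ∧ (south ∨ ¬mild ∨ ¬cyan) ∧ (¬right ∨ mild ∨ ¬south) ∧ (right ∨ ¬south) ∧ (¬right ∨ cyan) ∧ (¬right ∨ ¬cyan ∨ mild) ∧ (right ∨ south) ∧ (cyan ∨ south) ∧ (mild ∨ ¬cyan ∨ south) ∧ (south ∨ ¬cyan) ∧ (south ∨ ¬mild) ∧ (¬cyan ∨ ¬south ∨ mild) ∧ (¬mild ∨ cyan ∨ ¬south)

Try south = True.
From the singleton clause (cyan), cyan = True.
From the singleton clause (right), right = True.
From the singleton clause (mild), mild = True.
Every clause now holds.

mild: True, south: True, cyan: True, right: True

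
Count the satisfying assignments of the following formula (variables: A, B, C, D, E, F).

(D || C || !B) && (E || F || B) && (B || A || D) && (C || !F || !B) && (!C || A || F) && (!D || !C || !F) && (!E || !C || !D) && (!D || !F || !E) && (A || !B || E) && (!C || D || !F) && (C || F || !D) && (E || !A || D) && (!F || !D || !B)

There are 2^6 = 64 truth assignments over (A, B, C, D, E, F).
Split on B. With B = true, the clauses containing B are satisfied and !B drops from the rest; 2 of the 2^5 = 32 assignments to the other variables satisfy what remains.
With B = false, by the same count on the reduced clause set, 5 assignments work.
Total: 2 + 5 = 7.

7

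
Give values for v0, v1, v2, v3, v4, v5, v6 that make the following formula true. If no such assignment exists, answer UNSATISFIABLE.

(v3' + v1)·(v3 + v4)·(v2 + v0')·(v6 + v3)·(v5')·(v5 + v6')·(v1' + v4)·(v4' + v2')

(v5') alone gives v5 = 0.
(v6') alone gives v6 = 0.
(v3) alone gives v3 = 1.
(v1) alone gives v1 = 1.
(v4) alone gives v4 = 1.
(v2') alone gives v2 = 0.
(v0') alone gives v0 = 0.
This assignment satisfies each clause.

v0 ↦ 0, v1 ↦ 1, v2 ↦ 0, v3 ↦ 1, v4 ↦ 1, v5 ↦ 0, v6 ↦ 0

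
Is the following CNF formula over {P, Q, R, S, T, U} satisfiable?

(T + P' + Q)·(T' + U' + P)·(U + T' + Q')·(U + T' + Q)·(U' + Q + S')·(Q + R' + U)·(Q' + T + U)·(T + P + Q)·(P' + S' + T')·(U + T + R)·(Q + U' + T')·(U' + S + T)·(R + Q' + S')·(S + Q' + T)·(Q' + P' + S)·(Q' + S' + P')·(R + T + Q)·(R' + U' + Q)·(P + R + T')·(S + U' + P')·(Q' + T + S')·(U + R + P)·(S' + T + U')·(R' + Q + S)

No, unsatisfiable

Branch on T: set T = 1.
Branch on U: set U = 0.
Unit clause (Q') forces Q = 0.
But (Q) is also a unit clause — contradiction.
Backtrack on U: now try U = 1.
Unit clause (P) forces P = 1.
Unit clause (S') forces S = 0.
But (S) is also a unit clause — contradiction.
Both values of U lead to a conflict.
Backtrack on T: now try T = 0.
Branch on P: set P = 0.
Unit clause (Q) forces Q = 1.
Unit clause (U) forces U = 1.
Unit clause (S) forces S = 1.
But (S') is also a unit clause — contradiction.
Backtrack on P: now try P = 1.
Unit clause (Q) forces Q = 1.
Unit clause (U) forces U = 1.
Unit clause (S) forces S = 1.
But (S') is also a unit clause — contradiction.
Both values of P lead to a conflict.
Both values of T lead to a conflict.
No assignment satisfies every clause.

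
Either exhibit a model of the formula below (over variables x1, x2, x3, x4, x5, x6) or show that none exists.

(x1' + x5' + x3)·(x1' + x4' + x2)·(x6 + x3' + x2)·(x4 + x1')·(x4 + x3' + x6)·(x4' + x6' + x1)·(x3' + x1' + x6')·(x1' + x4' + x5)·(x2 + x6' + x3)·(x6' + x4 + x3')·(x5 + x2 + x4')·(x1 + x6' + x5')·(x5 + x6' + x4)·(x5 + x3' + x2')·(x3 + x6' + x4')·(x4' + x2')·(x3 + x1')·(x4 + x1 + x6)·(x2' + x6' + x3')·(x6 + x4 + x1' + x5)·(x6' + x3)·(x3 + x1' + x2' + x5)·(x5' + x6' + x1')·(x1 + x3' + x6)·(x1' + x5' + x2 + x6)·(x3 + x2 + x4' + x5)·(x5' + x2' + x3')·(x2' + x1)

x1=0, x2=0, x3=0, x4=1, x5=1, x6=0

Case x4 = 1:
Unit clause (x2') forces x2 = 0.
Unit clause (x1') forces x1 = 0.
Unit clause (x6') forces x6 = 0.
Unit clause (x3') forces x3 = 0.
Unit clause (x5) forces x5 = 1.
This assignment satisfies each clause.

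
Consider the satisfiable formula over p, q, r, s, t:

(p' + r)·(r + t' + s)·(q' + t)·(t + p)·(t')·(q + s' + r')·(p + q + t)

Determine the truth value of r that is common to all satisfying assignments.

True

Suppose r = 0.
From the singleton clause (p'), p = 0.
From the singleton clause (t), t = 1.
Now (t') is unsatisfied and unit — conflict.
So every satisfying assignment has r = True.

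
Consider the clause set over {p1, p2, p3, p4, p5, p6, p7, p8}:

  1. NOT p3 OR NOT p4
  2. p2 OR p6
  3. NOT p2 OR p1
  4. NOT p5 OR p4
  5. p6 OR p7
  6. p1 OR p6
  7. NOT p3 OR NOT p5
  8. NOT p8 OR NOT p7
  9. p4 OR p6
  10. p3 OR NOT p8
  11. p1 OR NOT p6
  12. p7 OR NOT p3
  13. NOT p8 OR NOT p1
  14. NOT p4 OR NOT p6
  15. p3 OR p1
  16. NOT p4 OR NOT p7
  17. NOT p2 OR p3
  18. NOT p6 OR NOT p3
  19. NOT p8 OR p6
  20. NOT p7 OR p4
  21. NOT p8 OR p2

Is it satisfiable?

Suppose p3 = false.
From the singleton clause (NOT p8), p8 = false.
From the singleton clause (p1), p1 = true.
From the singleton clause (NOT p2), p2 = false.
From the singleton clause (p6), p6 = true.
From the singleton clause (NOT p4), p4 = false.
From the singleton clause (NOT p5), p5 = false.
From the singleton clause (NOT p7), p7 = false.
Every clause now holds.
A satisfying assignment: p1: true; p2: false; p3: false; p4: false; p5: false; p6: true; p7: false; p8: false.

Yes, satisfiable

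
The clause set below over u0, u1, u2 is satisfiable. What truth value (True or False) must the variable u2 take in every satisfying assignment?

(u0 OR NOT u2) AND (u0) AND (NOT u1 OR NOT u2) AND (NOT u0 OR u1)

Suppose u2 = true.
Unit clause (u0) forces u0 = true.
Unit clause (NOT u1) forces u1 = false.
But (u1) is also a unit clause — contradiction.
So every satisfying assignment has u2 = False.

False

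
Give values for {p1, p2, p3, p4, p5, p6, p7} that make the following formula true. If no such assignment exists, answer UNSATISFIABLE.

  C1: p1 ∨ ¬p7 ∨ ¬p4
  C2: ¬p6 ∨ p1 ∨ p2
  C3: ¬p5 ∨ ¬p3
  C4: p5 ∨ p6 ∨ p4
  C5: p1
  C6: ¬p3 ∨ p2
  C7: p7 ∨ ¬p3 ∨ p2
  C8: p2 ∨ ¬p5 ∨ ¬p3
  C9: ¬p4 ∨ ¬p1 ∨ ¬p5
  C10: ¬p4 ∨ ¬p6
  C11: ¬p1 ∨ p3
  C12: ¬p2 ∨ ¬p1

UNSATISFIABLE

The clause (p1) is unit, so p1 = True.
The clause (p3) is unit, so p3 = True.
The clause (¬p5) is unit, so p5 = False.
The clause (p2) is unit, so p2 = True.
Now (¬p2) is unsatisfied and unit — conflict.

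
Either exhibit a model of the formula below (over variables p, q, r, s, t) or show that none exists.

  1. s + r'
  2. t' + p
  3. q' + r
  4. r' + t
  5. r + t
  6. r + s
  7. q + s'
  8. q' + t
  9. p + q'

Try s = 1.
From the singleton clause (q), q = 1.
From the singleton clause (r), r = 1.
From the singleton clause (t), t = 1.
From the singleton clause (p), p = 1.
Every clause now holds.

p: 1; q: 1; r: 1; s: 1; t: 1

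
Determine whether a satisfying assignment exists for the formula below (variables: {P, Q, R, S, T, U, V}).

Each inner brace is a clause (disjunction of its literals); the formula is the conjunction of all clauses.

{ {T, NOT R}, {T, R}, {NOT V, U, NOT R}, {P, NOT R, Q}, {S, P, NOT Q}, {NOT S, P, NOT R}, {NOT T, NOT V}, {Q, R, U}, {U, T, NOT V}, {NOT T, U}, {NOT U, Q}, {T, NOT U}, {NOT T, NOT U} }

Unsatisfiable

Case T = true:
The clause (NOT V) is unit, so V = false.
The clause (U) is unit, so U = true.
That conflicts with the unit clause (NOT U).
Undo T and try T = false.
The clause (NOT R) is unit, so R = false.
That conflicts with the unit clause (R).
Neither T = true nor T = false works.
No assignment satisfies every clause.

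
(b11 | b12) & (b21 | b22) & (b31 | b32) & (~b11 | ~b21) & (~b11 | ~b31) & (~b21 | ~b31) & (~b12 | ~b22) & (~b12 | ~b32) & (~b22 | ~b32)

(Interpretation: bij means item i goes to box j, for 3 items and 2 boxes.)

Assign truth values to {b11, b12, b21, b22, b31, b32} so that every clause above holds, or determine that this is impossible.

UNSATISFIABLE

Case b11 = 1:
From the singleton clause (~b21), b21 = 0.
From the singleton clause (b22), b22 = 1.
From the singleton clause (~b31), b31 = 0.
From the singleton clause (b32), b32 = 1.
That conflicts with the unit clause (~b32).
Undo b11 and try b11 = 0.
From the singleton clause (b12), b12 = 1.
From the singleton clause (~b22), b22 = 0.
From the singleton clause (b21), b21 = 1.
From the singleton clause (~b31), b31 = 0.
From the singleton clause (b32), b32 = 1.
That conflicts with the unit clause (~b32).
Both values of b11 lead to a conflict.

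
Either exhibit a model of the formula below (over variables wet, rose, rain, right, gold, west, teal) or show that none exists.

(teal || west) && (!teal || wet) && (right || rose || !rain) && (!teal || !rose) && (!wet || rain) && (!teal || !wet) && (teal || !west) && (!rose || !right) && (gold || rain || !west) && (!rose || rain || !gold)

Suppose teal = true.
Unit clause (wet) forces wet = true.
Now (!wet) is unsatisfied and unit — conflict.
That branch fails; take teal = false instead.
Unit clause (west) forces west = true.
Now (!west) is unsatisfied and unit — conflict.
Neither teal = true nor teal = false works.

UNSATISFIABLE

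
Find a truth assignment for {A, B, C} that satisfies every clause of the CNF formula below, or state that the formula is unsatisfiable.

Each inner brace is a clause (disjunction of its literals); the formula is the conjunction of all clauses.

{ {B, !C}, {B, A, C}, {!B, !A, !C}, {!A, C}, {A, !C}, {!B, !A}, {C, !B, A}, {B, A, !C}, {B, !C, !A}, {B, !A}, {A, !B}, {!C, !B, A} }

Branch on B: set B = true.
(!A) alone gives A = false.
Now (A) is unsatisfied and unit — conflict.
Undo B and try B = false.
(!C) alone gives C = false.
(A) alone gives A = true.
Now (!A) is unsatisfied and unit — conflict.
Neither B = true nor B = false works.

UNSATISFIABLE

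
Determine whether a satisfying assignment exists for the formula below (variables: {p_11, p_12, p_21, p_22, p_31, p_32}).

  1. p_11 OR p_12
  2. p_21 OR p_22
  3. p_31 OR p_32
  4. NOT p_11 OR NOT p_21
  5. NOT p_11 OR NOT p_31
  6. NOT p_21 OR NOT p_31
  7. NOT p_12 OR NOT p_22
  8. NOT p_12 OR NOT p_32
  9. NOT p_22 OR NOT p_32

No, unsatisfiable

Suppose p_11 = true.
(NOT p_21) alone gives p_21 = false.
(p_22) alone gives p_22 = true.
(NOT p_31) alone gives p_31 = false.
(p_32) alone gives p_32 = true.
Now (NOT p_32) is unsatisfied and unit — conflict.
Backtrack on p_11: now try p_11 = false.
(p_12) alone gives p_12 = true.
(NOT p_22) alone gives p_22 = false.
(p_21) alone gives p_21 = true.
(NOT p_31) alone gives p_31 = false.
(p_32) alone gives p_32 = true.
Now (NOT p_32) is unsatisfied and unit — conflict.
Neither p_11 = true nor p_11 = false works.
No assignment satisfies every clause.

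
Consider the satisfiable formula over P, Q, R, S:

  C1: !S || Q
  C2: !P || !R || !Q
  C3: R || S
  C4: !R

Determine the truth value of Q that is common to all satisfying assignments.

True

Suppose Q = false.
(!S) alone gives S = false.
(R) alone gives R = true.
Now (!R) is unsatisfied and unit — conflict.
So every satisfying assignment has Q = True.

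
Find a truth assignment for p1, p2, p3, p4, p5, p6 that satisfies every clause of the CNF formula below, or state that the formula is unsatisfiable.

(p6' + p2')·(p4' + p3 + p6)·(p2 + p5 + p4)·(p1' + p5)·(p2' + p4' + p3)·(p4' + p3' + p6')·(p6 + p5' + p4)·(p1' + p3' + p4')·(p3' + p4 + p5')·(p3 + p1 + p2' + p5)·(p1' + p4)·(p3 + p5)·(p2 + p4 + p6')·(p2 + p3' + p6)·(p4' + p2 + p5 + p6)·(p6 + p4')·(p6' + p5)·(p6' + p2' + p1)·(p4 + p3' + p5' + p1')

p1: 0,  p2: 0,  p3: 0,  p4: 1,  p5: 1,  p6: 1

Case p6 = 1:
The clause (p2') is unit, so p2 = 0.
The clause (p4) is unit, so p4 = 1.
The clause (p3') is unit, so p3 = 0.
The clause (p5) is unit, so p5 = 1.
Every clause is now satisfied; p1 is unconstrained.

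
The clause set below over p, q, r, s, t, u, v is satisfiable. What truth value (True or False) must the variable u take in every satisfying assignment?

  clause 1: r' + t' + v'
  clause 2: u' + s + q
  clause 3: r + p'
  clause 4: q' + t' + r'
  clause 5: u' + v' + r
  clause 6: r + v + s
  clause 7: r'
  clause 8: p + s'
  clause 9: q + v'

Suppose u = 1.
The clause (r') is unit, so r = 0.
The clause (p') is unit, so p = 0.
The clause (v') is unit, so v = 0.
The clause (s) is unit, so s = 1.
Now (s') is unsatisfied and unit — conflict.
So every satisfying assignment has u = False.

False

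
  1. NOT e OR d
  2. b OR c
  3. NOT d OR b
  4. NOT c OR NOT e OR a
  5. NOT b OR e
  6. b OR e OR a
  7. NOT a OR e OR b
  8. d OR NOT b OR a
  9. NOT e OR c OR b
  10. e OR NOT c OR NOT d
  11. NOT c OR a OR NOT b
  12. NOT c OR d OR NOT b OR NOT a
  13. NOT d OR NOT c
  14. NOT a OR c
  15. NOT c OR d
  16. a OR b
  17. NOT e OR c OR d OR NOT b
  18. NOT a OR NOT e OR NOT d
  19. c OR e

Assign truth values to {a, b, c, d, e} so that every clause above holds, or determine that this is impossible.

Case e = true:
Unit clause (d) forces d = true.
Unit clause (b) forces b = true.
Unit clause (NOT c) forces c = false.
Unit clause (NOT a) forces a = false.
All clauses are satisfied.

a: false, b: true, c: false, d: true, e: true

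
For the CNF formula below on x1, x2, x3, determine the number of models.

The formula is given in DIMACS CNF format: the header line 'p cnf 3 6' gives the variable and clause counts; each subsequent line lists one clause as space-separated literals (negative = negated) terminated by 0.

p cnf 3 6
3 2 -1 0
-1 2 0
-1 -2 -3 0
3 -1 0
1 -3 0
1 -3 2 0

There are 2^3 = 8 truth assignments over (x1, x2, x3).
Check each against the 6 clauses (columns in the order x1, x2, x3):
  F F F  ✓ satisfies all
  F F T  ✗ fails (x1 ∨ ¬x3)
  F T F  ✓ satisfies all
  F T T  ✗ fails (x1 ∨ ¬x3)
  T F F  ✗ fails (x3 ∨ x2 ∨ ¬x1)
  T F T  ✗ fails (¬x1 ∨ x2)
  T T F  ✗ fails (x3 ∨ ¬x1)
  T T T  ✗ fails (¬x1 ∨ ¬x2 ∨ ¬x3)
2 of the 8 rows are models.

2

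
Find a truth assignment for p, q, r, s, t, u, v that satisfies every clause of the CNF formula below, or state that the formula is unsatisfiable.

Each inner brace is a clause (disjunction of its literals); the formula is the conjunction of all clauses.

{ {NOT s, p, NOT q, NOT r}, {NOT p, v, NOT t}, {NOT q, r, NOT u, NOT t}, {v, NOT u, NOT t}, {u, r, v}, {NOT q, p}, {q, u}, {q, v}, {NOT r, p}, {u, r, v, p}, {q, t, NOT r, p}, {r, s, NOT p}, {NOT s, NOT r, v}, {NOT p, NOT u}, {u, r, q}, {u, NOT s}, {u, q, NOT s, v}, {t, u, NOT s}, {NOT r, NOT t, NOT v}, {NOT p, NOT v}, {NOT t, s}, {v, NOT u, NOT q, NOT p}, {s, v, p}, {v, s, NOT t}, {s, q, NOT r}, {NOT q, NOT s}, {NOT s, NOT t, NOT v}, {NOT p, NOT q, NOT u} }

p=false, q=false, r=false, s=true, t=false, u=true, v=true

Branch on q: set q = false.
The clause (u) is unit, so u = true.
The clause (v) is unit, so v = true.
The clause (NOT p) is unit, so p = false.
The clause (NOT r) is unit, so r = false.
Branch on t: set t = false.
Every clause is now satisfied; s is unconstrained.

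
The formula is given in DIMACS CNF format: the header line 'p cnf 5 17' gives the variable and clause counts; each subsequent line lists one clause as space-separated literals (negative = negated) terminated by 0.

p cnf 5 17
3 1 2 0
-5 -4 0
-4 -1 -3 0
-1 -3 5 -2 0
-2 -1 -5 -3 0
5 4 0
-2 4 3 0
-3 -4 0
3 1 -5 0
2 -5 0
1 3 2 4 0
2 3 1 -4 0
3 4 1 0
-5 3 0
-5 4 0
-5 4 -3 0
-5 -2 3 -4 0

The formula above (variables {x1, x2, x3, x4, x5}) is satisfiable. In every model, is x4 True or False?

Suppose x4 = False.
From the singleton clause (x5), x5 = True.
Now (¬x5) is unsatisfied and unit — conflict.
So every satisfying assignment has x4 = True.

True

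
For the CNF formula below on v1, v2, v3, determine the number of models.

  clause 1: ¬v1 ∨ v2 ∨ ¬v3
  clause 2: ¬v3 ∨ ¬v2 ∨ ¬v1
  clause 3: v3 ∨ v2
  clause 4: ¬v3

There are 2^3 = 8 truth assignments over (v1, v2, v3).
Check each against the 4 clauses (columns in the order v1, v2, v3):
  F F F  ✗ fails (v3 ∨ v2)
  F F T  ✗ fails (¬v3)
  F T F  ✓ satisfies all
  F T T  ✗ fails (¬v3)
  T F F  ✗ fails (v3 ∨ v2)
  T F T  ✗ fails (¬v1 ∨ v2 ∨ ¬v3)
  T T F  ✓ satisfies all
  T T T  ✗ fails (¬v3 ∨ ¬v2 ∨ ¬v1)
2 of the 8 rows are models.

2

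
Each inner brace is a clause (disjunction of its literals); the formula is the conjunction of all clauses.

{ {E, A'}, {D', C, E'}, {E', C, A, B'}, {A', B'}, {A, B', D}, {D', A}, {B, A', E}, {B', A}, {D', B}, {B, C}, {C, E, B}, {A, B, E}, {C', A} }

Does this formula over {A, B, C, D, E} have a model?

Case E = 1:
Case D = 0:
Case A = 1:
The clause (B') is unit, so B = 0.
The clause (C) is unit, so C = 1.
This assignment satisfies each clause.
A satisfying assignment: A: 1, B: 0, C: 1, D: 0, E: 1.

Satisfiable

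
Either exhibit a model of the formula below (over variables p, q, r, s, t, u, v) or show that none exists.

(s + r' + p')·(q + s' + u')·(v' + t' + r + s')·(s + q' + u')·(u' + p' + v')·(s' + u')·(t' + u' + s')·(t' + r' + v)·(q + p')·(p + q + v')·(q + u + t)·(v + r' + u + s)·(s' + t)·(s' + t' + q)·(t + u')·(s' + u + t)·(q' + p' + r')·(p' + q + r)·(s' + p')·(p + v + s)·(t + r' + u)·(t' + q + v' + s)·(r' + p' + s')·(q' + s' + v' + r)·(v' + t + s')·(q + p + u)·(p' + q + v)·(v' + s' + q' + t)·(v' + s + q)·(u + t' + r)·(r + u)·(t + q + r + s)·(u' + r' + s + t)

Try s = 1.
(u') alone gives u = 0.
(t) alone gives t = 1.
(q) alone gives q = 1.
(p') alone gives p = 0.
(r) alone gives r = 1.
(v) alone gives v = 1.
Every clause now holds.

p: 0; q: 1; r: 1; s: 1; t: 1; u: 0; v: 1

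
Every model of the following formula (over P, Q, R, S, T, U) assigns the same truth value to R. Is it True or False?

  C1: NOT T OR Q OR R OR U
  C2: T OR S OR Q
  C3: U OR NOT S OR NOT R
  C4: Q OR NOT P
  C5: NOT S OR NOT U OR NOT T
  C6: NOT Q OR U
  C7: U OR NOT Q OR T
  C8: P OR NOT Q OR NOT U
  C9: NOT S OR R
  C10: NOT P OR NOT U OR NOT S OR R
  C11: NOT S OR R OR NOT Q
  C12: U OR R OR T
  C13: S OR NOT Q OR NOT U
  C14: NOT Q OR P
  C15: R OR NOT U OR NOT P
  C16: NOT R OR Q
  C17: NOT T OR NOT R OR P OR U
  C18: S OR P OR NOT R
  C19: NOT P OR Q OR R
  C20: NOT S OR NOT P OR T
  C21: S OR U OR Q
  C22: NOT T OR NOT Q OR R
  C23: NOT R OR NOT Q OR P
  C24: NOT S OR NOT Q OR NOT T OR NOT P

False

Suppose R = true.
From the singleton clause (Q), Q = true.
From the singleton clause (U), U = true.
From the singleton clause (P), P = true.
From the singleton clause (S), S = true.
From the singleton clause (NOT T), T = false.
But (T) is also a unit clause — contradiction.
So every satisfying assignment has R = False.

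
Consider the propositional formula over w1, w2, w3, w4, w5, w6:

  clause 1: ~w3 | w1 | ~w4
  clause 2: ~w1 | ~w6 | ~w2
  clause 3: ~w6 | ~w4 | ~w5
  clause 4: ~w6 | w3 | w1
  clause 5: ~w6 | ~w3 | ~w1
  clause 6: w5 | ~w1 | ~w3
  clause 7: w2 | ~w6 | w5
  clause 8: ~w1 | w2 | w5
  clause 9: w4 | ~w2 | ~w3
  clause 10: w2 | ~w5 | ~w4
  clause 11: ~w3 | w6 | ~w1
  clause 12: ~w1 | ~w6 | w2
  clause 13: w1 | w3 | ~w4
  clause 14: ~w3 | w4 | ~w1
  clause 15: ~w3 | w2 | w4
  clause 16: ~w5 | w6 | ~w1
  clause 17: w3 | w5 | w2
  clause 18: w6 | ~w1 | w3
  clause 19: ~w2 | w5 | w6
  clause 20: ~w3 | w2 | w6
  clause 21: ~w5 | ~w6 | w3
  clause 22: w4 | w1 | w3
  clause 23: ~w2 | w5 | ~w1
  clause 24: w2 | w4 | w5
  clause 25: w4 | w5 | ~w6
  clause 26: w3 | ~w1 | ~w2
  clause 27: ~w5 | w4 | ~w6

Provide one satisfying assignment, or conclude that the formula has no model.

UNSATISFIABLE

Branch on w3: set w3 = 0.
Branch on w6: set w6 = 0.
The clause (~w1) is unit, so w1 = 0.
The clause (~w4) is unit, so w4 = 0.
Now (w4) is unsatisfied and unit — conflict.
That branch fails; take w6 = 1 instead.
The clause (w1) is unit, so w1 = 1.
The clause (~w2) is unit, so w2 = 0.
Now (w2) is unsatisfied and unit — conflict.
Either choice for w6 ends in contradiction.
That branch fails; take w3 = 1 instead.
Branch on w1: set w1 = 1.
The clause (~w6) is unit, so w6 = 0.
Now (w6) is unsatisfied and unit — conflict.
That branch fails; take w1 = 0 instead.
The clause (~w4) is unit, so w4 = 0.
The clause (~w2) is unit, so w2 = 0.
Now (w2) is unsatisfied and unit — conflict.
Either choice for w1 ends in contradiction.
Either choice for w3 ends in contradiction.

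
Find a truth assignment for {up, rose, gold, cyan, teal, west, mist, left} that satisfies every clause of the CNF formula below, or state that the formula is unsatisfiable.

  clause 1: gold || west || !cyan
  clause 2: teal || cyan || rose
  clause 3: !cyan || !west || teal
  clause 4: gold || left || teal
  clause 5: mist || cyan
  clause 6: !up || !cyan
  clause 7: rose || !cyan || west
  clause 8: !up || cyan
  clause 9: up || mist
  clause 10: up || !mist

Case mist = true:
From the singleton clause (up), up = true.
From the singleton clause (!cyan), cyan = false.
That conflicts with the unit clause (cyan).
That branch fails; take mist = false instead.
From the singleton clause (cyan), cyan = true.
From the singleton clause (!up), up = false.
That conflicts with the unit clause (up).
Both values of mist lead to a conflict.

UNSATISFIABLE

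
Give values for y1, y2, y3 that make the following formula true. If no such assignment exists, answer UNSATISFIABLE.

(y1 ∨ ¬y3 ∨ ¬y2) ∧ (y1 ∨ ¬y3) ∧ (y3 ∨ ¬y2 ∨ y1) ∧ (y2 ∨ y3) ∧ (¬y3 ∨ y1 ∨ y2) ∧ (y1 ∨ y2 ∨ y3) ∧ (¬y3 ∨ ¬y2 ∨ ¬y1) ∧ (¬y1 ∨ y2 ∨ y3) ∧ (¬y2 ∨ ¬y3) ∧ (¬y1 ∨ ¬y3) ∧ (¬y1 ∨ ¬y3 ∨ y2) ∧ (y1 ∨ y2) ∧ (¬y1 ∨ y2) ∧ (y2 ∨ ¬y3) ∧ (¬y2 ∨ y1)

Try y1 = True.
(¬y3) alone gives y3 = False.
(y2) alone gives y2 = True.
All clauses are satisfied.

y1 ↦ True, y2 ↦ True, y3 ↦ False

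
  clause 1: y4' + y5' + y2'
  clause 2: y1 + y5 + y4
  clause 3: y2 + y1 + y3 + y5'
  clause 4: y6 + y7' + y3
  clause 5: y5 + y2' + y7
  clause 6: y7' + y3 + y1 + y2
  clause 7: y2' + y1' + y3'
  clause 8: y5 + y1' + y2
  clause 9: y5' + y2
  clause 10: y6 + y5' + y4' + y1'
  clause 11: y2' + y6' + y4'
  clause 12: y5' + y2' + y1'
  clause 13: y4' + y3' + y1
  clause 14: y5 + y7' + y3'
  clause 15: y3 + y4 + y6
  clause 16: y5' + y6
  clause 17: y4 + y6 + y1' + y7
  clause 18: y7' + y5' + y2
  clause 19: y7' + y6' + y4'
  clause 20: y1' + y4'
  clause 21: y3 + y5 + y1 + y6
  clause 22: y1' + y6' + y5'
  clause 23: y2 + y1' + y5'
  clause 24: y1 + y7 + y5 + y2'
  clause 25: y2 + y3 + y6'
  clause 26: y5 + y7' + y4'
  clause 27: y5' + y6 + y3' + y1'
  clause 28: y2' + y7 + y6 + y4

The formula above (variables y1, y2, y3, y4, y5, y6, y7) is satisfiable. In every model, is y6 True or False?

True

Suppose y6 = 0.
Unit clause (y5') forces y5 = 0.
Try y1 = 1.
Unit clause (y2) forces y2 = 1.
Unit clause (y7) forces y7 = 1.
Unit clause (y3) forces y3 = 1.
That conflicts with the unit clause (y3').
Undo y1 and try y1 = 0.
Unit clause (y4) forces y4 = 1.
Unit clause (y3') forces y3 = 0.
That conflicts with the unit clause (y3).
Either choice for y1 ends in contradiction.
So every satisfying assignment has y6 = True.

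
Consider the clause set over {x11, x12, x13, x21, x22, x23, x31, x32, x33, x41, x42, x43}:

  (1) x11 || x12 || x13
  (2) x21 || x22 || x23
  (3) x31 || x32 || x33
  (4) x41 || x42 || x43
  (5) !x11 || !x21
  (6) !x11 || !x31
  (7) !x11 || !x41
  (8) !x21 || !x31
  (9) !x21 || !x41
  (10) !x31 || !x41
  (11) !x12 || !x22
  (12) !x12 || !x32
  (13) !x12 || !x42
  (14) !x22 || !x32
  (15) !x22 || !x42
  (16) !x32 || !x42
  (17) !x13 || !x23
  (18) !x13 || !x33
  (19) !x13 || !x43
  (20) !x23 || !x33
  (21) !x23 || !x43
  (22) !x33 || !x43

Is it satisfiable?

No

Suppose x11 = false.
Suppose x12 = true.
From the singleton clause (!x22), x22 = false.
From the singleton clause (!x32), x32 = false.
From the singleton clause (!x42), x42 = false.
Suppose x21 = true.
From the singleton clause (!x31), x31 = false.
From the singleton clause (x33), x33 = true.
From the singleton clause (!x41), x41 = false.
From the singleton clause (x43), x43 = true.
Now (!x43) is unsatisfied and unit — conflict.
So x21 must be the other value — set x21 = false.
From the singleton clause (x23), x23 = true.
From the singleton clause (!x13), x13 = false.
From the singleton clause (!x33), x33 = false.
From the singleton clause (x31), x31 = true.
From the singleton clause (!x41), x41 = false.
From the singleton clause (x43), x43 = true.
Now (!x43) is unsatisfied and unit — conflict.
Neither x21 = true nor x21 = false works.
So x12 must be the other value — set x12 = false.
From the singleton clause (x13), x13 = true.
From the singleton clause (!x23), x23 = false.
From the singleton clause (!x33), x33 = false.
From the singleton clause (!x43), x43 = false.
Suppose x21 = true.
From the singleton clause (!x31), x31 = false.
From the singleton clause (x32), x32 = true.
From the singleton clause (!x41), x41 = false.
From the singleton clause (x42), x42 = true.
Now (!x42) is unsatisfied and unit — conflict.
So x21 must be the other value — set x21 = false.
From the singleton clause (x22), x22 = true.
From the singleton clause (!x32), x32 = false.
From the singleton clause (x31), x31 = true.
From the singleton clause (!x41), x41 = false.
From the singleton clause (x42), x42 = true.
Now (!x42) is unsatisfied and unit — conflict.
Neither x21 = true nor x21 = false works.
Neither x12 = true nor x12 = false works.
So x11 must be the other value — set x11 = true.
From the singleton clause (!x21), x21 = false.
From the singleton clause (!x31), x31 = false.
From the singleton clause (!x41), x41 = false.
Suppose x22 = true.
From the singleton clause (!x12), x12 = false.
From the singleton clause (!x32), x32 = false.
From the singleton clause (x33), x33 = true.
From the singleton clause (!x42), x42 = false.
From the singleton clause (x43), x43 = true.
Now (!x43) is unsatisfied and unit — conflict.
So x22 must be the other value — set x22 = false.
From the singleton clause (x23), x23 = true.
From the singleton clause (!x13), x13 = false.
From the singleton clause (!x33), x33 = false.
From the singleton clause (x32), x32 = true.
From the singleton clause (!x12), x12 = false.
From the singleton clause (!x42), x42 = false.
From the singleton clause (x43), x43 = true.
Now (!x43) is unsatisfied and unit — conflict.
Neither x22 = true nor x22 = false works.
Neither x11 = true nor x11 = false works.
No assignment satisfies every clause.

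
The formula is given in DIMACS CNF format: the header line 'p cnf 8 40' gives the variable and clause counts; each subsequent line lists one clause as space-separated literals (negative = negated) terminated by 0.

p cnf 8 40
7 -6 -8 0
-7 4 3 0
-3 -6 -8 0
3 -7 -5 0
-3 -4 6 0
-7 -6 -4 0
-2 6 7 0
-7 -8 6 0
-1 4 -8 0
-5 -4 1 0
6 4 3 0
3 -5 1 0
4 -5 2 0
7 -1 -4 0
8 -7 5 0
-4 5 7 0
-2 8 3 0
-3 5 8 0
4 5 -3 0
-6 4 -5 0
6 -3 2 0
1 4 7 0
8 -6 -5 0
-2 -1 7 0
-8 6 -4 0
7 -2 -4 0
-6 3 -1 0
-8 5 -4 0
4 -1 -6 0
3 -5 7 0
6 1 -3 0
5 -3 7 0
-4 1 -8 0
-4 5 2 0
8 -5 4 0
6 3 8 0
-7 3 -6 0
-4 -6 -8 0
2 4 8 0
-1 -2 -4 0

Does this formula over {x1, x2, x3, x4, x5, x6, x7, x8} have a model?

Suppose x7 = True.
Suppose x4 = True.
The clause (¬x6) is unit, so x6 = False.
The clause (¬x3) is unit, so x3 = False.
The clause (¬x5) is unit, so x5 = False.
The clause (¬x8) is unit, so x8 = False.
That conflicts with the unit clause (x8).
Backtrack on x4: now try x4 = False.
The clause (x3) is unit, so x3 = True.
The clause (x5) is unit, so x5 = True.
The clause (x2) is unit, so x2 = True.
The clause (¬x6) is unit, so x6 = False.
The clause (¬x8) is unit, so x8 = False.
That conflicts with the unit clause (x8).
Either choice for x4 ends in contradiction.
Backtrack on x7: now try x7 = False.
Suppose x6 = False.
The clause (¬x2) is unit, so x2 = False.
The clause (¬x3) is unit, so x3 = False.
The clause (x4) is unit, so x4 = True.
The clause (¬x1) is unit, so x1 = False.
The clause (¬x5) is unit, so x5 = False.
That conflicts with the unit clause (x5).
Backtrack on x6: now try x6 = True.
The clause (¬x8) is unit, so x8 = False.
The clause (¬x5) is unit, so x5 = False.
The clause (¬x4) is unit, so x4 = False.
The clause (¬x3) is unit, so x3 = False.
The clause (¬x2) is unit, so x2 = False.
That conflicts with the unit clause (x2).
Either choice for x6 ends in contradiction.
Either choice for x7 ends in contradiction.
No assignment satisfies every clause.

No, unsatisfiable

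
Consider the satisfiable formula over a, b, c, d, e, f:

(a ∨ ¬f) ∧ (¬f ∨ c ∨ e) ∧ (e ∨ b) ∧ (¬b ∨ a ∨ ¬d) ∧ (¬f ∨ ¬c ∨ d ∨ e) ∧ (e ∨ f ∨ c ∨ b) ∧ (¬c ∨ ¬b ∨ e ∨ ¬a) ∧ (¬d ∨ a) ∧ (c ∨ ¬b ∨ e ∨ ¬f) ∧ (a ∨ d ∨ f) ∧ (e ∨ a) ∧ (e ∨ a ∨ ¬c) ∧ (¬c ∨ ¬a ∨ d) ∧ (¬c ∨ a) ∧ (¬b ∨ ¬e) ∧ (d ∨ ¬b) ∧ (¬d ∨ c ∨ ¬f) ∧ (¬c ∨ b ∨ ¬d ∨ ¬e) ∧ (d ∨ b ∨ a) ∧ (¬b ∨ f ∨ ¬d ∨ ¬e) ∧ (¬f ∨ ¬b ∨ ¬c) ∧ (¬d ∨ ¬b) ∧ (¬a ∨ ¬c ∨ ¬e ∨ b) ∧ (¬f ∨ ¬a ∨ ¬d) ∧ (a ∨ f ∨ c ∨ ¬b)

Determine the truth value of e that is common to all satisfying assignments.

True

Suppose e = False.
The clause (b) is unit, so b = True.
The clause (a) is unit, so a = True.
The clause (¬c) is unit, so c = False.
The clause (¬f) is unit, so f = False.
The clause (d) is unit, so d = True.
That conflicts with the unit clause (¬d).
So every satisfying assignment has e = True.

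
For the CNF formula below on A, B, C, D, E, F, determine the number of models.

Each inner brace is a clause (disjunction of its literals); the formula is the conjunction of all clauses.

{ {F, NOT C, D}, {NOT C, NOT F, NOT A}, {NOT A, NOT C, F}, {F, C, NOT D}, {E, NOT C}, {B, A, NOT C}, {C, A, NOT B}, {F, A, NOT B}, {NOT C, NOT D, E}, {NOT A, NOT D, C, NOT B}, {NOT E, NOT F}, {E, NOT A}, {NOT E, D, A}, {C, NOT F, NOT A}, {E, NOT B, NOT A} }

5

There are 2^6 = 64 truth assignments over (A, B, C, D, E, F).
Split on A. With A = true, the clauses containing A are satisfied and NOT A drops from the rest; 2 of the 2^5 = 32 assignments to the other variables satisfy what remains.
With A = false, by the same count on the reduced clause set, 3 assignments work.
Total: 2 + 3 = 5.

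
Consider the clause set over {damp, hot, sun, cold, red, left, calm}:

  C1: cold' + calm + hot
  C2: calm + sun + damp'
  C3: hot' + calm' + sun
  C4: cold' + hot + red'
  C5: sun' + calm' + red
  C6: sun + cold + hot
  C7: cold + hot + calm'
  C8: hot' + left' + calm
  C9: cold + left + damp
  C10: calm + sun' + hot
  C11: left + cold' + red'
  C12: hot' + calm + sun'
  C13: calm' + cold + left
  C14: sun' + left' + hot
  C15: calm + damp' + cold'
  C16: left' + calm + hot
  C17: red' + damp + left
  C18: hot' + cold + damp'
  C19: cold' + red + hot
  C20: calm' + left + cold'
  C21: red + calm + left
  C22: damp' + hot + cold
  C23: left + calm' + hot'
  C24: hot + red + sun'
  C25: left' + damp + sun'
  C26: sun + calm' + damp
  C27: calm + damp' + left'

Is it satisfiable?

Yes, satisfiable

Suppose cold = 1.
Suppose calm = 1.
From the singleton clause (left), left = 1.
Suppose hot = 1.
From the singleton clause (sun), sun = 1.
From the singleton clause (red), red = 1.
From the singleton clause (damp), damp = 1.
This assignment satisfies each clause.
A satisfying assignment: damp ↦ 1,  hot ↦ 1,  sun ↦ 1,  cold ↦ 1,  red ↦ 1,  left ↦ 1,  calm ↦ 1.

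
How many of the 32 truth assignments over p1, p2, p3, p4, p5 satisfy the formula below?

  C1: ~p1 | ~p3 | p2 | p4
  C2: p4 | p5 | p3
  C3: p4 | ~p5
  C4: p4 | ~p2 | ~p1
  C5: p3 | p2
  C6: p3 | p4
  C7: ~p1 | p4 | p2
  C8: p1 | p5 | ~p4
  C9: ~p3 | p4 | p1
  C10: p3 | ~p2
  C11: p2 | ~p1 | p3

6

There are 2^5 = 32 truth assignments over (p1, p2, p3, p4, p5).
Split on p3. With p3 = 1, the clauses containing p3 are satisfied and ~p3 drops from the rest; 6 of the 2^4 = 16 assignments to the other variables satisfy what remains.
With p3 = 0, by the same count on the reduced clause set, 0 assignments work.
(One model: p1=F, p2=F, p3=T, p4=T, p5=T.)
Total: 6 + 0 = 6.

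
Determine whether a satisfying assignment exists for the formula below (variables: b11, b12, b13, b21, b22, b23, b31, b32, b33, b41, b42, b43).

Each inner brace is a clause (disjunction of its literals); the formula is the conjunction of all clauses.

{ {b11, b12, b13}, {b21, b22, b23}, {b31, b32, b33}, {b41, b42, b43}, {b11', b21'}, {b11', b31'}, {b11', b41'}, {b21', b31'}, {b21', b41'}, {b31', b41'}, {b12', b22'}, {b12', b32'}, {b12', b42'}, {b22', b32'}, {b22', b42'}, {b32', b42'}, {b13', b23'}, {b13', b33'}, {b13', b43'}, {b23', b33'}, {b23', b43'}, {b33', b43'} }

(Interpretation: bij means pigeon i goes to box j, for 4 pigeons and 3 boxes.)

No

Suppose b11 = 0.
Suppose b12 = 1.
Unit clause (b22') forces b22 = 0.
Unit clause (b32') forces b32 = 0.
Unit clause (b42') forces b42 = 0.
Suppose b21 = 1.
Unit clause (b31') forces b31 = 0.
Unit clause (b33) forces b33 = 1.
Unit clause (b41') forces b41 = 0.
Unit clause (b43) forces b43 = 1.
But (b43') is also a unit clause — contradiction.
That branch fails; take b21 = 0 instead.
Unit clause (b23) forces b23 = 1.
Unit clause (b13') forces b13 = 0.
Unit clause (b33') forces b33 = 0.
Unit clause (b31) forces b31 = 1.
Unit clause (b41') forces b41 = 0.
Unit clause (b43) forces b43 = 1.
But (b43') is also a unit clause — contradiction.
Both values of b21 lead to a conflict.
That branch fails; take b12 = 0 instead.
Unit clause (b13) forces b13 = 1.
Unit clause (b23') forces b23 = 0.
Unit clause (b33') forces b33 = 0.
Unit clause (b43') forces b43 = 0.
Suppose b21 = 1.
Unit clause (b31') forces b31 = 0.
Unit clause (b32) forces b32 = 1.
Unit clause (b41') forces b41 = 0.
Unit clause (b42) forces b42 = 1.
But (b42') is also a unit clause — contradiction.
That branch fails; take b21 = 0 instead.
Unit clause (b22) forces b22 = 1.
Unit clause (b32') forces b32 = 0.
Unit clause (b31) forces b31 = 1.
Unit clause (b41') forces b41 = 0.
Unit clause (b42) forces b42 = 1.
But (b42') is also a unit clause — contradiction.
Both values of b21 lead to a conflict.
Both values of b12 lead to a conflict.
That branch fails; take b11 = 1 instead.
Unit clause (b21') forces b21 = 0.
Unit clause (b31') forces b31 = 0.
Unit clause (b41') forces b41 = 0.
Suppose b22 = 1.
Unit clause (b12') forces b12 = 0.
Unit clause (b32') forces b32 = 0.
Unit clause (b33) forces b33 = 1.
Unit clause (b42') forces b42 = 0.
Unit clause (b43) forces b43 = 1.
But (b43') is also a unit clause — contradiction.
That branch fails; take b22 = 0 instead.
Unit clause (b23) forces b23 = 1.
Unit clause (b13') forces b13 = 0.
Unit clause (b33') forces b33 = 0.
Unit clause (b32) forces b32 = 1.
Unit clause (b12') forces b12 = 0.
Unit clause (b42') forces b42 = 0.
Unit clause (b43) forces b43 = 1.
But (b43') is also a unit clause — contradiction.
Both values of b22 lead to a conflict.
Both values of b11 lead to a conflict.
No assignment satisfies every clause.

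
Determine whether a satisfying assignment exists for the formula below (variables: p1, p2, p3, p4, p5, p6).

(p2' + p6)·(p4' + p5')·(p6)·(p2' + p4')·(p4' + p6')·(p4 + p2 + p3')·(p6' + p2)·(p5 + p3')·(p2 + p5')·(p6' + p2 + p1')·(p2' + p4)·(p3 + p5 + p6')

Unit clause (p6) forces p6 = 1.
Unit clause (p4') forces p4 = 0.
Unit clause (p2) forces p2 = 1.
But (p2') is also a unit clause — contradiction.
No assignment satisfies every clause.

Unsatisfiable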